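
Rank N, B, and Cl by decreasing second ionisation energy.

N > B > Cl

After 1 electron has been removed, what remains? N⁺ still has 4 valence electrons; B⁺ still has 2 valence electrons; Cl⁺ still has 6 valence electrons.
All are still removing valence electrons, so compare the +1 ions as you would atoms: IE_2 generally rises across a period (higher Z_eff) and falls down a group (larger shell), subject to the usual subshell exceptions.
Valence configurations: N⁺ [He]2s²2p², B⁺ [He]2s², Cl⁺ [Ne]3s²3p⁴.
Tabulated IE_2 (kJ/mol): N 2856, B 2427, Cl 2298.
So the second ionization energies run Cl < B < N.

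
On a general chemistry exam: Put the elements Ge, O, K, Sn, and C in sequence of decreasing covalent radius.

K > Sn > Ge > C > O

C is in period 2, group 14; O is in period 2, group 16; K is in period 4, group 1; Ge is in period 4, group 14; Sn is in period 5, group 14.
Moving right in a period, electrons are added to the same shell under a stronger nuclear pull, so atoms get smaller; moving down, a new shell is opened and atoms get larger.
Neither a single period nor a single group — weigh both effects.
C > O: C lies to the left of O in period 2, so the across-period effect alone puts C larger.
Ge > C: Ge sits below C in group 14, so the down-group effect alone puts Ge larger.
Sn > Ge: Sn sits below Ge in group 14, so the down-group effect alone puts Sn larger.
K > Sn: period and group pull opposite ways; the across-period shift dominates (196 vs 140 pm).
Tabulated atomic radius (pm): C 75, O 63, K 196, Ge 121, Sn 140.
So from largest to smallest: K > Sn > Ge > C > O.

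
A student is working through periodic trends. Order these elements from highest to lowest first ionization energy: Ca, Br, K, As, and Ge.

Br, As, Ge, Ca, K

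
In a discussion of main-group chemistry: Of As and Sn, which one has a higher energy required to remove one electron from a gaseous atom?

Across a period the outer electron is held more tightly (higher IE₁); down a group it sits in a higher shell, more shielded, and comes off more easily.
Neither a single period nor a single group — weigh both effects.
As > Sn: relative to Sn, both the across-period and down-group shifts push As's first ionization energy up.
Approximate values (kJ/mol): As 947, Sn 709.
So As has the higher energy required to remove one electron from a gaseous atom (As > Sn).

As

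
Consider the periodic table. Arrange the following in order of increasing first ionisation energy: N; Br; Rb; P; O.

Rb, P, Br, O, N

First ionization energy rises across a period (greater Z_eff holds electrons more tightly) and falls down a group (valence electrons are farther from the nucleus).
Here both period and group differ, so the two effects have to be weighed against each other.
P > Rb: relative to Rb, both the across-period and down-group shifts push P's first ionization energy up.
Br > P: the two effects oppose for this pair; the across-period effect wins (1140 vs 1012 kJ/mol).
O > Br: the two effects oppose for this pair; the down-group effect wins (1314 vs 1140 kJ/mol).
N > O: this pair runs against the simple trend — see the exception note.
Note the exception: N has a higher first ionization energy than O, contrary to the simple trend — pairing an electron in O's 2p⁴ costs repulsion energy, so O ionizes more easily than half-filled N (2p³).
Tabulated first ionization energy (kJ/mol): N 1402, O 1314, P 1012, Br 1140, Rb 403.
So from lowest to highest: Rb < P < Br < O < N.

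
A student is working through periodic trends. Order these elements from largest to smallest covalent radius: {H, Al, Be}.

Al > Be > H

Radius decreases left→right (rising Z_eff, same n) and increases top→bottom (higher n).
These sit on a diagonal, where the across-period and down-group effects partly cancel.
Be > H: the two effects oppose for this pair; the down-group effect wins (102 vs 32 pm).
Al > Be: the two effects oppose for this pair; the down-group effect wins (126 vs 102 pm).
Approximate values (pm): H 32, Be 102, Al 126.
So from largest to smallest: Al > Be > H.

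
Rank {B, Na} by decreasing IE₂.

Na > B

The second ionization energy removes an electron from the +1 ion. For each element: B⁺ still has 2 valence electrons; Na⁺ is the bare [Ne] core.
Core electrons are held far more tightly than valence electrons, so Na tops the IE_2 order.
Tabulated IE_2 (kJ/mol): B 2427, Na 4562.
Hence IE_2: B < Na.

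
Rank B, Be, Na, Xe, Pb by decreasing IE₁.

Across a period the outer electron is held more tightly (higher IE₁); down a group it sits in a higher shell, more shielded, and comes off more easily.
Neither a single period nor a single group — weigh both effects.
Pb > Na: period and group pull opposite ways; the across-period shift dominates (716 vs 496 kJ/mol).
B > Pb: the two effects oppose for this pair; the down-group effect wins (801 vs 716 kJ/mol).
Be > B: this pair runs against the simple trend — see the exception note.
Xe > Be: period and group pull opposite ways; the across-period shift dominates (1170 vs 900 kJ/mol).
Note the exception: Be has a higher first ionization energy than B, contrary to the simple trend — removing B's lone 2p electron is easier than breaking Be's filled 2s².
Approximate values (kJ/mol): Be 900, B 801, Na 496, Xe 1170, Pb 716.
So from highest to lowest: Xe > Be > B > Pb > Na.

Xe > Be > B > Pb > Na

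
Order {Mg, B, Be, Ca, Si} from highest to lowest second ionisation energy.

B, Be, Si, Mg, Ca

Consider each +1 ion: Mg⁺ still has 1 valence electron; B⁺ still has 2 valence electrons; Be⁺ still has 1 valence electron; Ca⁺ still has 1 valence electron; Si⁺ still has 3 valence electrons.
All are still removing valence electrons, so compare the +1 ions as you would atoms: IE_2 generally rises across a period (higher Z_eff) and falls down a group (larger shell), subject to the usual subshell exceptions.
Valence configurations: Mg⁺ [Ne]3s¹, B⁺ [He]2s², Be⁺ [He]2s¹, Ca⁺ [Ar]4s¹, Si⁺ [Ne]3s²3p¹.
The numbers (kJ/mol): Mg 1451, B 2427, Be 1757, Ca 1145, Si 1577.
So the second ionization energies run Ca < Mg < Si < Be < B.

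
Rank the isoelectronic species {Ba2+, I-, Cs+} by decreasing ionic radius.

I-, Cs+, Ba2+

All of these have 54 electrons, so size is governed by nuclear charge alone: the more protons, the stronger the pull on the same electron cloud, and the smaller the ion.
Nuclear charges: Ba2+ (Z=56), Cs+ (Z=55), I- (Z=53).
Largest to smallest: I- > Cs+ > Ba2+.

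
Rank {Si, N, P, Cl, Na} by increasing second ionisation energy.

Si < P < Cl < N < Na

After 1 electron has been removed, what remains? Si⁺ still has 3 valence electrons; N⁺ still has 4 valence electrons; P⁺ still has 4 valence electrons; Cl⁺ still has 6 valence electrons; Na⁺ is the bare [Ne] core.
Core electrons are held far more tightly than valence electrons, so Na tops the IE_2 order.
Valence configurations: Si⁺ [Ne]3s²3p¹, N⁺ [He]2s²2p², P⁺ [Ne]3s²3p², Cl⁺ [Ne]3s²3p⁴.
Tabulated IE_2 (kJ/mol): Si 1577, N 2856, P 1907, Cl 2298, Na 4562.
Overall IE_2 order: Si < P < Cl < N < Na.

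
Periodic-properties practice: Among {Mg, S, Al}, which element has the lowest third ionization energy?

Al

Consider each +2 ion: Mg²⁺ is the bare [Ne] core; S²⁺ still has 4 valence electrons; Al²⁺ still has 1 valence electron.
Core electrons are held far more tightly than valence electrons, so Mg tops the IE_3 order.
Valence configurations: S²⁺ [Ne]3s²3p², Al²⁺ [Ne]3s¹.
Tabulated IE_3 (kJ/mol): Mg 7733, S 3357, Al 2745.
So the third ionization energies run Al < S < Mg.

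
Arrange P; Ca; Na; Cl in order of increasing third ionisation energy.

Consider each +2 ion: P²⁺ still has 3 valence electrons; Ca²⁺ is the bare [Ar] core; Na²⁺ is already 1 electron into the core; Cl²⁺ still has 5 valence electrons.
Core electrons are held far more tightly than valence electrons, so Ca and Na top the IE_3 order.
Valence configurations: P²⁺ [Ne]3s²3p¹, Cl²⁺ [Ne]3s²3p³.
Approximate IE_3 values (kJ/mol): P 2914, Ca 4912, Na 6910, Cl 3822.
Hence IE_3: P < Cl < Ca < Na.

P < Cl < Ca < Na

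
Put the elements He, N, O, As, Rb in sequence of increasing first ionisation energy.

He is in period 1, group 18; N is in period 2, group 15; O is in period 2, group 16; As is in period 4, group 15; Rb is in period 5, group 1.
First ionization energy rises across a period (greater Z_eff holds electrons more tightly) and falls down a group (valence electrons are farther from the nucleus).
Neither a single period nor a single group — weigh both effects.
As > Rb: both effects reinforce here, so As is clearly the higher of the two.
O > As: both effects reinforce here, so O is clearly the higher of the two.
N > O: this pair runs against the simple trend — see the exception note.
He > N: relative to N, both the across-period and down-group shifts push He's first ionization energy up.
Note the exception: N has a higher first ionization energy than O, contrary to the simple trend — pairing an electron in O's 2p⁴ costs repulsion energy, so O ionizes more easily than half-filled N (2p³).
For reference (kJ/mol): He 2372, N 1402, O 1314, As 947, Rb 403.
So from lowest to highest: Rb < As < O < N < He.

Rb < As < O < N < He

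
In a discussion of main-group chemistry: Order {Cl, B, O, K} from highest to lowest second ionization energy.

After 1 electron has been removed, what remains? Cl⁺ still has 6 valence electrons; B⁺ still has 2 valence electrons; O⁺ still has 5 valence electrons; K⁺ is the bare [Ar] core.
Usually core removal costs more than valence removal, but here the competition is close: a tightly held n=2 valence electron can cost more to remove than an n=3 core electron, so the actual values have to decide it.
Valence configurations: Cl⁺ [Ne]3s²3p⁴, B⁺ [He]2s², O⁺ [He]2s²2p³.
Tabulated IE_2 (kJ/mol): Cl 2298, B 2427, O 3388, K 3052.
Putting it together, IE_2: Cl < B < K < O.

O, K, B, Cl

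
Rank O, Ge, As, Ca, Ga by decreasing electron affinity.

O > Ge > As > Ga > Ca

Atoms with high Z_eff and room in the valence shell (especially the halogens) have the most exothermic electron affinities.
Neither a single period nor a single group — weigh both effects.
Ga > Ca: both are in period 4; the period trend gives Ga the larger value.
As > Ga: both are in period 4; the period trend gives As the larger value.
Ge > As: this pair runs against the simple trend — see the exception note.
O > Ge: both effects reinforce here, so O is clearly the higher of the two.
Note the exception: Ge has a higher electron affinity than As, contrary to the simple trend — adding an electron to As's half-filled 4p³ is unfavourable, so Ge (4p²) has the more exothermic EA.
For reference (kJ/mol): O 141, Ca 2, Ga 29, Ge 119, As 78.
So from highest to lowest: O > Ge > As > Ga > Ca.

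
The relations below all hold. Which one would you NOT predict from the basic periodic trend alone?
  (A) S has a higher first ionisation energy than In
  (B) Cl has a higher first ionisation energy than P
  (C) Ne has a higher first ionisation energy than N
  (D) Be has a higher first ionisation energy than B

(D)

The general trend: first ionisation energy increases across a period and decreases down a group.
(A) S (period 3, group 16) vs In (period 5, group 13): the stated order agrees with the simple trend.
(B) Cl (period 3, group 17) vs P (period 3, group 15): the stated order agrees with the simple trend.
(C) Ne (period 2, group 18) vs N (period 2, group 15): the stated order agrees with the simple trend.
(D) Be (period 2, group 2) vs B (period 2, group 13): the stated order contradicts the simple trend.
The exception is (D): removing B's lone 2p electron is easier than breaking Be's filled 2s².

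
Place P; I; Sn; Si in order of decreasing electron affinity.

I > Si > Sn > P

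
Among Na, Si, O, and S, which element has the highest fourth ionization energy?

Na

Consider each +3 ion: Na³⁺ is already 2 electrons into the core; Si³⁺ still has 1 valence electron; O³⁺ still has 3 valence electrons; S³⁺ still has 3 valence electrons.
Core electrons are held far more tightly than valence electrons, so Na tops the IE_4 order.
Valence configurations: Si³⁺ [Ne]3s¹, O³⁺ [He]2s²2p¹, S³⁺ [Ne]3s²3p¹.
Approximate IE_4 values (kJ/mol): Na 9543, Si 4356, O 7469, S 4556.
Hence IE_4: Si < S < O < Na.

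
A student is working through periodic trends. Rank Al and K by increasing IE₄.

K, Al

Consider each +3 ion: Al³⁺ is the bare [Ne] core; K³⁺ is already 2 electrons into the core.
All of these are removing an electron from a noble-gas core or deeper; the smaller core (lower principal quantum number) is held far more tightly, and within a period the higher nuclear charge binds the same core more tightly.
The numbers (kJ/mol): Al 11577, K 5877.
Overall IE_4 order: K < Al.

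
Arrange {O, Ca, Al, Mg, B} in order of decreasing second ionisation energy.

O, B, Al, Mg, Ca

IE_2 is the cost of taking one more electron from the +1 cation: O⁺ still has 5 valence electrons; Ca⁺ still has 1 valence electron; Al⁺ still has 2 valence electrons; Mg⁺ still has 1 valence electron; B⁺ still has 2 valence electrons.
All are still removing valence electrons, so compare the +1 ions as you would atoms: IE_2 generally rises across a period (higher Z_eff) and falls down a group (larger shell), subject to the usual subshell exceptions.
Valence configurations: O⁺ [He]2s²2p³, Ca⁺ [Ar]4s¹, Al⁺ [Ne]3s², Mg⁺ [Ne]3s¹, B⁺ [He]2s².
The numbers (kJ/mol): O 3388, Ca 1145, Al 1817, Mg 1451, B 2427.
Overall IE_2 order: Ca < Mg < Al < B < O.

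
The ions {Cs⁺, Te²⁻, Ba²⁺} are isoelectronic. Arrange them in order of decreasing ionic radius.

Te²⁻ > Cs⁺ > Ba²⁺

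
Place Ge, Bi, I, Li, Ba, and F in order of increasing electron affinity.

Ba < Li < Bi < Ge < I < F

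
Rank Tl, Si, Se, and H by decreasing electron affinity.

Se > Si > H > Tl

H is in period 1, group 1; Si is in period 3, group 14; Se is in period 4, group 16; Tl is in period 6, group 13.
Atoms with high Z_eff and room in the valence shell (especially the halogens) have the most exothermic electron affinities.
Here both period and group differ, so the two effects have to be weighed against each other.
H > Tl: the two effects oppose for this pair; the down-group effect wins (73 vs 19 kJ/mol).
Si > H: period and group pull opposite ways; the across-period shift dominates (134 vs 73 kJ/mol).
Se > Si: the two effects oppose for this pair; the across-period effect wins (195 vs 134 kJ/mol).
For reference (kJ/mol): H 73, Si 134, Se 195, Tl 19.
So from highest to lowest: Se > Si > H > Tl.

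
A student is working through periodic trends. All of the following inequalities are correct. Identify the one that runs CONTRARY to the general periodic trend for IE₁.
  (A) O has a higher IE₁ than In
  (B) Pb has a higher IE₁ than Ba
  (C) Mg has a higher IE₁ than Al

The general trend: IE₁ increases across a period and decreases down a group.
(A) O (period 2, group 16) vs In (period 5, group 13): the stated order agrees with the simple trend.
(B) Pb (period 6, group 14) vs Ba (period 6, group 2): the stated order agrees with the simple trend.
(C) Mg (period 3, group 2) vs Al (period 3, group 13): the stated order contradicts the simple trend.
The exception is (C): Al's single 3p electron is easier to remove than one from Mg's filled 3s².

(C)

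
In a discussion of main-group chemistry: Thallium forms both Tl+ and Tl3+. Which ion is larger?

Tl+

Both ions have Z = 81 protons, but Tl3+ has lost more electrons, so its remaining electrons feel a larger effective nuclear charge per electron and are pulled in more tightly.
Higher positive charge → smaller ion, so Tl+ > Tl3+.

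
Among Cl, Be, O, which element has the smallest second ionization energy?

Be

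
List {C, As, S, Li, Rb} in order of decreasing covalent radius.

Li is in period 2, group 1; C is in period 2, group 14; S is in period 3, group 16; As is in period 4, group 15; Rb is in period 5, group 1.
Radius decreases left→right (rising Z_eff, same n) and increases top→bottom (higher n).
Here both period and group differ, so the two effects have to be weighed against each other.
S > C: the two effects oppose for this pair; the down-group effect wins (103 vs 75 pm).
As > S: both effects reinforce here, so As is clearly the larger of the two.
Li > As: period and group pull opposite ways; the across-period shift dominates (133 vs 121 pm).
Rb > Li: they share group 1; the group trend gives Rb the larger value.
Tabulated atomic radius (pm): Li 133, C 75, S 103, As 121, Rb 210.
So from largest to smallest: Rb > Li > As > S > C.

Rb > Li > As > S > C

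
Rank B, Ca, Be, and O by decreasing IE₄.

B > Be > O > Ca

The fourth ionization energy removes an electron from the +3 ion. For each element: B³⁺ is the bare [He] core; Ca³⁺ is already 1 electron into the core; Be³⁺ is already 1 electron into the core; O³⁺ still has 3 valence electrons.
Usually core removal costs more than valence removal, but here the competition is close: a tightly held n=2 valence electron can cost more to remove than an n=3 core electron, so the actual values have to decide it.
Tabulated IE_4 (kJ/mol): B 25026, Ca 6491, Be 21007, O 7469.
Putting it together, IE_4: Ca < O < Be < B.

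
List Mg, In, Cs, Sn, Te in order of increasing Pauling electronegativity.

Mg is in period 3, group 2; In is in period 5, group 13; Sn is in period 5, group 14; Te is in period 5, group 16; Cs is in period 6, group 1.
Smaller atoms with higher effective nuclear charge are more electronegative.
Neither a single period nor a single group — weigh both effects.
Mg > Cs: relative to Cs, both the across-period and down-group shifts push Mg's electronegativity up.
In > Mg: period and group pull opposite ways; the across-period shift dominates (1.78 vs 1.31).
Sn > In: Sn lies to the right of In in period 5, so the across-period effect alone puts Sn higher.
Te > Sn: both are in period 5; the period trend gives Te the larger value.
For reference (Pauling): Mg 1.31, In 1.78, Sn 1.96, Te 2.10, Cs 0.79.
So from lowest to highest: Cs < Mg < In < Sn < Te.

Cs < Mg < In < Sn < Te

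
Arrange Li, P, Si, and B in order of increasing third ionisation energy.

P < Si < B < Li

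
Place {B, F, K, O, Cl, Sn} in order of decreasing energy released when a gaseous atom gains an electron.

Cl > F > O > Sn > K > B

B is in period 2, group 13; O is in period 2, group 16; F is in period 2, group 17; Cl is in period 3, group 17; K is in period 4, group 1; Sn is in period 5, group 14.
Electron affinity generally becomes more exothermic across a period toward the halogens and less exothermic down a group.
Neither a single period nor a single group — weigh both effects.
K > B: this pair runs against the simple trend — see the exception note.
Sn > K: period and group pull opposite ways; the across-period shift dominates (107 vs 48 kJ/mol).
O > Sn: relative to Sn, both the across-period and down-group shifts push O's electron affinity up.
F > O: F lies to the right of O in period 2, so the across-period effect alone puts F higher.
Cl > F: this pair runs against the simple trend — see the exception note.
Note the exception: K has a higher electron affinity than B, contrary to the simple trend — B's ns²np¹ configuration gives only a small electron affinity — the sparsely filled np subshell binds an added electron weakly.
Note the exception: Cl has a higher electron affinity than F, contrary to the simple trend — F's small 2p subshell makes the incoming electron feel strong e⁻–e⁻ repulsion, so Cl actually releases more energy on gaining an electron.
Tabulated electron affinity (kJ/mol): B 27, O 141, F 328, Cl 349, K 48, Sn 107.
So from highest to lowest: Cl > F > O > Sn > K > B.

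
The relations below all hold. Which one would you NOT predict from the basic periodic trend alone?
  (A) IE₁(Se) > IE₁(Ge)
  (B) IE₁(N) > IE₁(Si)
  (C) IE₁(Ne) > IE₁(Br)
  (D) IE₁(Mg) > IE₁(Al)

(D)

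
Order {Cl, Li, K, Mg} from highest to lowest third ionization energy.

Li, Mg, K, Cl

Consider each +2 ion: Cl²⁺ still has 5 valence electrons; Li²⁺ is already 1 electron into the core; K²⁺ is already 1 electron into the core; Mg²⁺ is the bare [Ne] core.
Breaking into a closed-shell core is much more expensive than removing a leftover valence electron — K, Mg and Li have the largest IE_3 here.
The numbers (kJ/mol): Cl 3822, Li 11815, K 4420, Mg 7733.
Putting it together, IE_3: Cl < K < Mg < Li.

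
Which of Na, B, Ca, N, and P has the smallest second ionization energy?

Ca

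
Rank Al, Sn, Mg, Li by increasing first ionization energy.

Li < Al < Sn < Mg

Li is in period 2, group 1; Mg is in period 3, group 2; Al is in period 3, group 13; Sn is in period 5, group 14.
First ionization energy rises across a period (greater Z_eff holds electrons more tightly) and falls down a group (valence electrons are farther from the nucleus).
Neither a single period nor a single group — weigh both effects.
Al > Li: period and group pull opposite ways; the across-period shift dominates (578 vs 520 kJ/mol).
Sn > Al: period and group pull opposite ways; the across-period shift dominates (709 vs 578 kJ/mol).
Mg > Sn: period and group pull opposite ways; the down-group shift dominates (738 vs 709 kJ/mol).
Note the exception: Mg has a higher first ionization energy than Al, contrary to the simple trend — Al's single 3p electron is easier to remove than one from Mg's filled 3s².
Approximate values (kJ/mol): Li 520, Mg 738, Al 578, Sn 709.
So from lowest to highest: Li < Al < Sn < Mg.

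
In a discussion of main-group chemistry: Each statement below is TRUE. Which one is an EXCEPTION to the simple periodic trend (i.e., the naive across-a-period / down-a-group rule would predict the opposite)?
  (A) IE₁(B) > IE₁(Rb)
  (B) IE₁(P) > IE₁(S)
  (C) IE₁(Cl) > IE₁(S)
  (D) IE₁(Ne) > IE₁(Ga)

(B)

The general trend: first ionisation energy increases across a period and decreases down a group.
(A) B (period 2, group 13) vs Rb (period 5, group 1): the stated order agrees with the simple trend.
(B) P (period 3, group 15) vs S (period 3, group 16): the stated order contradicts the simple trend.
(C) Cl (period 3, group 17) vs S (period 3, group 16): the stated order agrees with the simple trend.
(D) Ne (period 2, group 18) vs Ga (period 4, group 13): the stated order agrees with the simple trend.
The exception is (B): S (3p⁴) ionizes more easily than half-filled P (3p³) because the paired 3p electron in S is pushed out by e⁻–e⁻ repulsion.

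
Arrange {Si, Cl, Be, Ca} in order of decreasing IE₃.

The third ionization energy removes an electron from the +2 ion. For each element: Si²⁺ still has 2 valence electrons; Cl²⁺ still has 5 valence electrons; Be²⁺ is the bare [He] core; Ca²⁺ is the bare [Ar] core.
Core electrons are held far more tightly than valence electrons, so Ca and Be top the IE_3 order.
Valence configurations: Si²⁺ [Ne]3s², Cl²⁺ [Ne]3s²3p³.
The numbers (kJ/mol): Si 3232, Cl 3822, Be 14849, Ca 4912.
Putting it together, IE_3: Si < Cl < Ca < Be.

Be, Ca, Cl, Si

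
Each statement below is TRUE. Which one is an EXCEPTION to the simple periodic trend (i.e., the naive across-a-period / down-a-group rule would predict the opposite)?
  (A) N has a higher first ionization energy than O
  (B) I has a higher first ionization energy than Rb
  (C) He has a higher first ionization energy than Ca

The general trend: first ionization energy increases across a period and decreases down a group.
(A) N (period 2, group 15) vs O (period 2, group 16): the stated order contradicts the simple trend.
(B) I (period 5, group 17) vs Rb (period 5, group 1): the stated order agrees with the simple trend.
(C) He (period 1, group 18) vs Ca (period 4, group 2): the stated order agrees with the simple trend.
The exception is (A): pairing an electron in O's 2p⁴ costs repulsion energy, so O ionizes more easily than half-filled N (2p³).

(A)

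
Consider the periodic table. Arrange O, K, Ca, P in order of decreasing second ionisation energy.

O > K > P > Ca

IE_2 is the cost of taking one more electron from the +1 cation: O⁺ still has 5 valence electrons; K⁺ is the bare [Ar] core; Ca⁺ still has 1 valence electron; P⁺ still has 4 valence electrons.
Usually core removal costs more than valence removal, but here the competition is close: a tightly held n=2 valence electron can cost more to remove than an n=3 core electron, so the actual values have to decide it.
Valence configurations: O⁺ [He]2s²2p³, Ca⁺ [Ar]4s¹, P⁺ [Ne]3s²3p².
The numbers (kJ/mol): O 3388, K 3052, Ca 1145, P 1907.
So the second ionization energies run Ca < P < K < O.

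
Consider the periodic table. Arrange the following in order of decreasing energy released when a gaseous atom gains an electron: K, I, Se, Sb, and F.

Electron affinity generally becomes more exothermic across a period toward the halogens and less exothermic down a group.
These span different periods and groups, so the two trends combine.
Sb > K: period and group pull opposite ways; the across-period shift dominates (103 vs 48 kJ/mol).
Se > Sb: relative to Sb, both the across-period and down-group shifts push Se's electron affinity up.
I > Se: the two effects oppose for this pair; the across-period effect wins (295 vs 195 kJ/mol).
F > I: they share group 17; the group trend gives F the larger value.
Approximate values (kJ/mol): F 328, K 48, Se 195, Sb 103, I 295.
So from highest to lowest: F > I > Se > Sb > K.

F > I > Se > Sb > K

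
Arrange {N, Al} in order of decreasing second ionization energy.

N, Al

Consider each +1 ion: N⁺ still has 4 valence electrons; Al⁺ still has 2 valence electrons.
All are still removing valence electrons, so compare the +1 ions as you would atoms: IE_2 generally rises across a period (higher Z_eff) and falls down a group (larger shell), subject to the usual subshell exceptions.
Valence configurations: N⁺ [He]2s²2p², Al⁺ [Ne]3s².
The numbers (kJ/mol): N 2856, Al 1817.
Hence IE_2: Al < N.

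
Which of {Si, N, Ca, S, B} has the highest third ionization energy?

Ca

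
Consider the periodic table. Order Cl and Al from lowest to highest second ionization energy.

Al < Cl

IE_2 is the cost of taking one more electron from the +1 cation: Cl⁺ still has 6 valence electrons; Al⁺ still has 2 valence electrons.
All are still removing valence electrons, so compare the +1 ions as you would atoms: IE_2 generally rises across a period (higher Z_eff) and falls down a group (larger shell), subject to the usual subshell exceptions.
Valence configurations: Cl⁺ [Ne]3s²3p⁴, Al⁺ [Ne]3s².
The numbers (kJ/mol): Cl 2298, Al 1817.
Hence IE_2: Al < Cl.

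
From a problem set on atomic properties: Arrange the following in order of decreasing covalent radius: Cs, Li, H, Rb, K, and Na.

H is in period 1, group 1; Li is in period 2, group 1; Na is in period 3, group 1; K is in period 4, group 1; Rb is in period 5, group 1; Cs is in period 6, group 1.
Atomic radius shrinks across a period as nuclear charge pulls the same shell inward, and grows down a group as new shells are added.
All are in group 1, so atomic radius increases down the group.
So from largest to smallest: Cs > Rb > K > Na > Li > H.

Cs > Rb > K > Na > Li > H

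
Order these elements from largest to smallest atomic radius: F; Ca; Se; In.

F is in period 2, group 17; Ca is in period 4, group 2; Se is in period 4, group 16; In is in period 5, group 13.
Atomic radius shrinks across a period as nuclear charge pulls the same shell inward, and grows down a group as new shells are added.
Neither a single period nor a single group — weigh both effects.
Se > F: relative to F, both the across-period and down-group shifts push Se's atomic radius up.
In > Se: relative to Se, both the across-period and down-group shifts push In's atomic radius up.
Ca > In: period and group pull opposite ways; the across-period shift dominates (171 vs 142 pm).
Approximate values (pm): F 64, Ca 171, Se 116, In 142.
So from largest to smallest: Ca > In > Se > F.

Ca, In, Se, F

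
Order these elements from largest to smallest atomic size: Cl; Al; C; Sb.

C is in period 2, group 14; Al is in period 3, group 13; Cl is in period 3, group 17; Sb is in period 5, group 15.
Atomic radius shrinks across a period as nuclear charge pulls the same shell inward, and grows down a group as new shells are added.
Neither a single period nor a single group — weigh both effects.
Cl > C: the two effects oppose for this pair; the down-group effect wins (99 vs 75 pm).
Al > Cl: Al lies to the left of Cl in period 3, so the across-period effect alone puts Al larger.
Sb > Al: period and group pull opposite ways; the down-group shift dominates (140 vs 126 pm).
For reference (pm): C 75, Al 126, Cl 99, Sb 140.
So from largest to smallest: Sb > Al > Cl > C.

Sb > Al > Cl > C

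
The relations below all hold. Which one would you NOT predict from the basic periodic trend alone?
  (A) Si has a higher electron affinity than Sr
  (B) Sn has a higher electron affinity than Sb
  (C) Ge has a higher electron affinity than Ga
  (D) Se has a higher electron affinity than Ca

(B)

The general trend: electron affinity increases across a period and decreases down a group.
(A) Si (period 3, group 14) vs Sr (period 5, group 2): the stated order agrees with the simple trend.
(B) Sn (period 5, group 14) vs Sb (period 5, group 15): the stated order contradicts the simple trend.
(C) Ge (period 4, group 14) vs Ga (period 4, group 13): the stated order agrees with the simple trend.
(D) Se (period 4, group 16) vs Ca (period 4, group 2): the stated order agrees with the simple trend.
The exception is (B): adding an electron to Sb's half-filled 5p³ is unfavourable, so Sn has the more exothermic EA.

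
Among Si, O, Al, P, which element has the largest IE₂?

O

Consider each +1 ion: Si⁺ still has 3 valence electrons; O⁺ still has 5 valence electrons; Al⁺ still has 2 valence electrons; P⁺ still has 4 valence electrons.
All are still removing valence electrons, so compare the +1 ions as you would atoms: IE_2 generally rises across a period (higher Z_eff) and falls down a group (larger shell), subject to the usual subshell exceptions.
Valence configurations: Si⁺ [Ne]3s²3p¹, O⁺ [He]2s²2p³, Al⁺ [Ne]3s², P⁺ [Ne]3s²3p².
Si⁺ loses a lone 3p electron whereas Al⁺ must break into a filled 3s² pair, so IE_2(Al) > IE_2(Si) even though Si has the higher nuclear charge.
Tabulated IE_2 (kJ/mol): Si 1577, O 3388, Al 1817, P 1907.
Hence IE_2: Si < Al < P < O.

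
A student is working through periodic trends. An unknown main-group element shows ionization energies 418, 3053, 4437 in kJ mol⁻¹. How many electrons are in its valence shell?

1

Look for the largest jump between consecutive ionization energies: IE2/IE1 ≈ 7.3, far larger than any earlier ratio.
That jump marks the point where a core electron is being removed. So the atom has 1 valence electron.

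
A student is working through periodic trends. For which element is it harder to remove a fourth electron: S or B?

Consider each +3 ion: S³⁺ still has 3 valence electrons; B³⁺ is the bare [He] core.
Core electrons are held far more tightly than valence electrons, so B tops the IE_4 order.
Tabulated IE_4 (kJ/mol): S 4556, B 25026.
Putting it together, IE_4: S < B.

B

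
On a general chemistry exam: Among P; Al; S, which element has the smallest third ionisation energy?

After 2 electrons have been removed, what remains? P²⁺ still has 3 valence electrons; Al²⁺ still has 1 valence electron; S²⁺ still has 4 valence electrons.
All are still removing valence electrons, so compare the +2 ions as you would atoms: IE_3 generally rises across a period (higher Z_eff) and falls down a group (larger shell), subject to the usual subshell exceptions.
Valence configurations: P²⁺ [Ne]3s²3p¹, Al²⁺ [Ne]3s¹, S²⁺ [Ne]3s²3p².
Tabulated IE_3 (kJ/mol): P 2914, Al 2745, S 3357.
Hence IE_3: Al < P < S.

Al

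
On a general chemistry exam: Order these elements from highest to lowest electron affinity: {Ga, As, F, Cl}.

Cl > F > As > Ga

F is in period 2, group 17; Cl is in period 3, group 17; Ga is in period 4, group 13; As is in period 4, group 15.
Adding an electron releases more energy for atoms nearer the top right (short of the noble gases).
Here both period and group differ, so the two effects have to be weighed against each other.
As > Ga: As lies to the right of Ga in period 4, so the across-period effect alone puts As higher.
F > As: relative to As, both the across-period and down-group shifts push F's electron affinity up.
Cl > F: this pair runs against the simple trend — see the exception note.
Note the exception: Cl has a higher electron affinity than F, contrary to the simple trend — F's small 2p subshell makes the incoming electron feel strong e⁻–e⁻ repulsion, so Cl actually releases more energy on gaining an electron.
Approximate values (kJ/mol): F 328, Cl 349, Ga 29, As 78.
So from highest to lowest: Cl > F > As > Ga.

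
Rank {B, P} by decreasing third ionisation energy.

B > P

After 2 electrons have been removed, what remains? B²⁺ still has 1 valence electron; P²⁺ still has 3 valence electrons.
All are still removing valence electrons, so compare the +2 ions as you would atoms: IE_3 generally rises across a period (higher Z_eff) and falls down a group (larger shell), subject to the usual subshell exceptions.
Valence configurations: B²⁺ [He]2s¹, P²⁺ [Ne]3s²3p¹.
Tabulated IE_3 (kJ/mol): B 3660, P 2914.
So the third ionization energies run P < B.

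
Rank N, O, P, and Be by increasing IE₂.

Be < P < N < O

After 1 electron has been removed, what remains? N⁺ still has 4 valence electrons; O⁺ still has 5 valence electrons; P⁺ still has 4 valence electrons; Be⁺ still has 1 valence electron.
All are still removing valence electrons, so compare the +1 ions as you would atoms: IE_2 generally rises across a period (higher Z_eff) and falls down a group (larger shell), subject to the usual subshell exceptions.
Valence configurations: N⁺ [He]2s²2p², O⁺ [He]2s²2p³, P⁺ [Ne]3s²3p², Be⁺ [He]2s¹.
The numbers (kJ/mol): N 2856, O 3388, P 1907, Be 1757.
So the second ionization energies run Be < P < N < O.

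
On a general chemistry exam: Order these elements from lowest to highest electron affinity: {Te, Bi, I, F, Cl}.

Bi, Te, I, F, Cl

F is in period 2, group 17; Cl is in period 3, group 17; Te is in period 5, group 16; I is in period 5, group 17; Bi is in period 6, group 15.
Electron affinity generally becomes more exothermic across a period toward the halogens and less exothermic down a group.
These span different periods and groups, so the two trends combine.
Te > Bi: both effects reinforce here, so Te is clearly the higher of the two.
I > Te: I lies to the right of Te in period 5, so the across-period effect alone puts I higher.
F > I: they share group 17; the group trend gives F the larger value.
Cl > F: this pair runs against the simple trend — see the exception note.
Note the exception: Cl has a higher electron affinity than F, contrary to the simple trend — F's small 2p subshell makes the incoming electron feel strong e⁻–e⁻ repulsion, so Cl actually releases more energy on gaining an electron.
Tabulated electron affinity (kJ/mol): F 328, Cl 349, Te 190, I 295, Bi 91.
So from lowest to highest: Bi < Te < I < F < Cl.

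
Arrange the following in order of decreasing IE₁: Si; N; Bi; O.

N is in period 2, group 15; O is in period 2, group 16; Si is in period 3, group 14; Bi is in period 6, group 15.
IE₁ increases left→right with effective nuclear charge and decreases top→bottom as the valence shell moves farther out.
Neither a single period nor a single group — weigh both effects.
Si > Bi: the two effects oppose for this pair; the down-group effect wins (786 vs 703 kJ/mol).
O > Si: relative to Si, both the across-period and down-group shifts push O's first ionization energy up.
N > O: this pair runs against the simple trend — see the exception note.
Note the exception: N has a higher first ionization energy than O, contrary to the simple trend — pairing an electron in O's 2p⁴ costs repulsion energy, so O ionizes more easily than half-filled N (2p³).
Approximate values (kJ/mol): N 1402, O 1314, Si 786, Bi 703.
So from highest to lowest: N > O > Si > Bi.

N > O > Si > Bi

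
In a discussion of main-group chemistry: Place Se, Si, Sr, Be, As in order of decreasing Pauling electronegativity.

Se, As, Si, Be, Sr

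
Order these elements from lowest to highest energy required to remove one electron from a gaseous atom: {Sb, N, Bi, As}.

N is in period 2, group 15; As is in period 4, group 15; Sb is in period 5, group 15; Bi is in period 6, group 15.
First ionization energy rises across a period (greater Z_eff holds electrons more tightly) and falls down a group (valence electrons are farther from the nucleus).
All are in group 15, so first ionization energy increases up the group.
So from lowest to highest: Bi < Sb < As < N.

Bi, Sb, As, N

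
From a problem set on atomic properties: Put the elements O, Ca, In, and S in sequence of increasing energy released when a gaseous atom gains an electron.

Ca, In, O, S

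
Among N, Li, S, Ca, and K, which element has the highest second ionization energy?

Li

The second ionization energy removes an electron from the +1 ion. For each element: N⁺ still has 4 valence electrons; Li⁺ is the bare [He] core; S⁺ still has 5 valence electrons; Ca⁺ still has 1 valence electron; K⁺ is the bare [Ar] core.
Breaking into a closed-shell core is much more expensive than removing a leftover valence electron — K and Li have the largest IE_2 here.
Valence configurations: N⁺ [He]2s²2p², S⁺ [Ne]3s²3p³, Ca⁺ [Ar]4s¹.
The numbers (kJ/mol): N 2856, Li 7298, S 2252, Ca 1145, K 3052.
Overall IE_2 order: Ca < S < N < K < Li.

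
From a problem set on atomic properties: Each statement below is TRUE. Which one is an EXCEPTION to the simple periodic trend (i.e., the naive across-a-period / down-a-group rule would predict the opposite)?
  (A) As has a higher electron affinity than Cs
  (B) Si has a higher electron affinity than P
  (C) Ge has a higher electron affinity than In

The general trend: electron affinity increases across a period and decreases down a group.
(A) As (period 4, group 15) vs Cs (period 6, group 1): the stated order agrees with the simple trend.
(B) Si (period 3, group 14) vs P (period 3, group 15): the stated order contradicts the simple trend.
(C) Ge (period 4, group 14) vs In (period 5, group 13): the stated order agrees with the simple trend.
The exception is (B): adding an electron to P's half-filled 3p³ is unfavourable, so Si (3p²) has the more exothermic EA.

(B)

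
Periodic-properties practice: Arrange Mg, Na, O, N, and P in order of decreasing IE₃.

The third ionization energy removes an electron from the +2 ion. For each element: Mg²⁺ is the bare [Ne] core; Na²⁺ is already 1 electron into the core; O²⁺ still has 4 valence electrons; N²⁺ still has 3 valence electrons; P²⁺ still has 3 valence electrons.
Breaking into a closed-shell core is much more expensive than removing a leftover valence electron — Na and Mg have the largest IE_3 here.
Valence configurations: O²⁺ [He]2s²2p², N²⁺ [He]2s²2p¹, P²⁺ [Ne]3s²3p¹.
Tabulated IE_3 (kJ/mol): Mg 7733, Na 6910, O 5300, N 4578, P 2914.
Hence IE_3: P < N < O < Na < Mg.

Mg > Na > O > N > P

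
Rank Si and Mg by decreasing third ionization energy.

Mg > Si

The third ionization energy removes an electron from the +2 ion. For each element: Si²⁺ still has 2 valence electrons; Mg²⁺ is the bare [Ne] core.
Pulling an electron out of a noble-gas core costs far more than removing a remaining valence electron, so Mg sits at the high end of IE_3.
Approximate IE_3 values (kJ/mol): Si 3232, Mg 7733.
Overall IE_3 order: Si < Mg.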